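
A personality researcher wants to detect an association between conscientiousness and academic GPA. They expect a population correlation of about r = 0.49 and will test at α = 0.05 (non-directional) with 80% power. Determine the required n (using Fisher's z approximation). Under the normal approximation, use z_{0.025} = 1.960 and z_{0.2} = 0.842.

Fisher's z: C = ½·ln((1+r)/(1−r)) = ½·ln(2.9216) = 0.5361.
n = ((z_{α/2} + z_β)/C)² + 3.
(1.960 + 0.842) / 0.5361 = 2.802 / 0.5361 = 5.227.
n = 5.227² + 3 = 27.32 + 3 = 30.3.
Round up.

n = 31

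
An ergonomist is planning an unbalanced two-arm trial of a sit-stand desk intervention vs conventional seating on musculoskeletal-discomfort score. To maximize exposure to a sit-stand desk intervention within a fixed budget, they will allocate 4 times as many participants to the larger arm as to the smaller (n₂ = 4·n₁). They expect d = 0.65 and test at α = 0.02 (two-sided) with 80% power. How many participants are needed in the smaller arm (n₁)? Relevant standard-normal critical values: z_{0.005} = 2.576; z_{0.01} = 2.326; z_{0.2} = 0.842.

With allocation ratio k = n₂/n₁ = 4, Var(x̄₁−x̄₂) = σ²(1/n₁ + 1/(k·n₁)) = σ²·(k+1)/(k·n₁).
So n₁ = (1 + 1/k)·((z_{α/2} + z_β)/d)² = 1.250 × (3.168/0.65)².
n₁ = 1.250 × 23.75 = 29.7.
Round up: n₁ = 30, giving n₂ = 4 × 30 = 120.

n₁ = 30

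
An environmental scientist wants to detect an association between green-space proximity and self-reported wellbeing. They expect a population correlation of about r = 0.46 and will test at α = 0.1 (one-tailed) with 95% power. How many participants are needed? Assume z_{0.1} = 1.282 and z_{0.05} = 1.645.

n = 38

Fisher's z: C = ½·ln((1+r)/(1−r)) = ½·ln(2.7037) = 0.4973.
n = ((z_{α} + z_β)/C)² + 3.
(1.282 + 1.645) / 0.4973 = 2.927 / 0.4973 = 5.886.
n = 5.886² + 3 = 34.64 + 3 = 37.6.
Round up.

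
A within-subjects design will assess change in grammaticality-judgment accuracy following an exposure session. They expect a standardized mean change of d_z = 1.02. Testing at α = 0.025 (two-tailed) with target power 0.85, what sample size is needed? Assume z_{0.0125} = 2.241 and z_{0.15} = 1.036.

n = 11 pairs

For a paired (one-sample on differences) test: n = ((z_{α/2} + z_β) / d)².
z_{α/2} + z_β = 2.241 + 1.036 = 3.277.
n = (3.277 / 1.02)² = 3.213² = 10.32.
Round up.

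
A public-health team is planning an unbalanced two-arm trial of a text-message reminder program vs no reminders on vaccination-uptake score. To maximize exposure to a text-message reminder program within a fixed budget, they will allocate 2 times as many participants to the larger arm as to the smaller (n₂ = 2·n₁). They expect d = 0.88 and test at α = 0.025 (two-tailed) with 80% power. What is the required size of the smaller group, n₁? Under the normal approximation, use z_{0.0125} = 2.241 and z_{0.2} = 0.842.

With allocation ratio k = n₂/n₁ = 2, Var(x̄₁−x̄₂) = σ²(1/n₁ + 1/(k·n₁)) = σ²·(k+1)/(k·n₁).
So n₁ = (1 + 1/k)·((z_{α/2} + z_β)/d)² = 1.500 × (3.083/0.88)².
n₁ = 1.500 × 12.27 = 18.4.
Round up: n₁ = 19, giving n₂ = 2 × 19 = 38.

n₁ = 19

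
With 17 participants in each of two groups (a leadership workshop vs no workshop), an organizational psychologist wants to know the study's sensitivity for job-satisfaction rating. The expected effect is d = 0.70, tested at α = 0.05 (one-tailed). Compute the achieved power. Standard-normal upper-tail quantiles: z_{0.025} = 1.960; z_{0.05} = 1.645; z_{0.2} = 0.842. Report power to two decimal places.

power ≈ 0.65

For two equal groups, power = Φ(d·√(n/2) − z_{α}).
d·√(n/2) = 0.70 × √(17/2) = 0.70 × 2.915 = 2.041.
z_β = 2.041 − 1.645 = 0.396.
Power = Φ(0.396) = 0.654.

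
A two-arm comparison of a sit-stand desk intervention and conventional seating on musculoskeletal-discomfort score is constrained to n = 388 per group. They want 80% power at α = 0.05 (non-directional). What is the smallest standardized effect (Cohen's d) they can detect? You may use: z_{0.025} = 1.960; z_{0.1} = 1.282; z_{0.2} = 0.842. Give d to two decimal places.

For two independent groups of n = 388 each: d_min = (z_{α/2} + z_β)·√(2/n).
z-sum = 1.960 + 0.842 = 2.802.
d_min = 2.802 × √(2/388) = 2.802 × 0.0718 = 0.201.

d_min ≈ 0.20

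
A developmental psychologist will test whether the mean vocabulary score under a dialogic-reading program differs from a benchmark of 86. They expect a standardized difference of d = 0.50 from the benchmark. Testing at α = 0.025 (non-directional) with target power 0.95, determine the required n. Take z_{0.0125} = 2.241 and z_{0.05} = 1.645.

n = 61

For a one-sample test: n = ((z_{α/2} + z_β) / d)².
z_{α/2} + z_β = 2.241 + 1.645 = 3.886.
n = (3.886 / 0.50)² = 7.772² = 60.40.
Round up.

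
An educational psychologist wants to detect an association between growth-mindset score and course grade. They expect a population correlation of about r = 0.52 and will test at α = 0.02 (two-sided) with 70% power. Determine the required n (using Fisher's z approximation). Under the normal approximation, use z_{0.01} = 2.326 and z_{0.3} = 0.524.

Fisher's z: C = ½·ln((1+r)/(1−r)) = ½·ln(3.1667) = 0.5763.
n = ((z_{α/2} + z_β)/C)² + 3.
(2.326 + 0.524) / 0.5763 = 2.850 / 0.5763 = 4.945.
n = 4.945² + 3 = 24.46 + 3 = 27.5.
Round up.

n = 28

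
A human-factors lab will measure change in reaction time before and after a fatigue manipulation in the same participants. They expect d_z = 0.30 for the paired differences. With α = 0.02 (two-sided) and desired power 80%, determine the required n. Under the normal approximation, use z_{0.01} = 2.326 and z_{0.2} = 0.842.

For a paired (one-sample on differences) test: n = ((z_{α/2} + z_β) / d)².
z_{α/2} + z_β = 2.326 + 0.842 = 3.168.
n = (3.168 / 0.30)² = 10.560² = 111.51.
Round up.

n = 112 pairs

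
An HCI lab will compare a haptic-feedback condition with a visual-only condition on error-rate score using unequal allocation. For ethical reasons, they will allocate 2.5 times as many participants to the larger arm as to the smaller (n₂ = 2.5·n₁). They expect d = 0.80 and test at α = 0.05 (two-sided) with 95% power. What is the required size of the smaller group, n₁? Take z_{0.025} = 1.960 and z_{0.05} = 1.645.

n₁ = 29

With allocation ratio k = n₂/n₁ = 2.5, Var(x̄₁−x̄₂) = σ²(1/n₁ + 1/(k·n₁)) = σ²·(k+1)/(k·n₁).
So n₁ = (1 + 1/k)·((z_{α/2} + z_β)/d)² = 1.400 × (3.605/0.80)².
n₁ = 1.400 × 20.31 = 28.4.
Round up: n₁ = 29, giving n₂ = ⌈2.5 × 29⌉ = ⌈72.5⌉ = 73.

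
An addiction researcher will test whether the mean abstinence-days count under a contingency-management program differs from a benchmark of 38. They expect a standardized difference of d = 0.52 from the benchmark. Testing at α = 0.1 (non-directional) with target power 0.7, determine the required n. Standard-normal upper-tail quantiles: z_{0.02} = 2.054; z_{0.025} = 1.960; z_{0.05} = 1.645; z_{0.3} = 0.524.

n = 18

For a one-sample test: n = ((z_{α/2} + z_β) / d)².
z_{α/2} + z_β = 1.645 + 0.524 = 2.169.
n = (2.169 / 0.52)² = 4.171² = 17.40.
Round up.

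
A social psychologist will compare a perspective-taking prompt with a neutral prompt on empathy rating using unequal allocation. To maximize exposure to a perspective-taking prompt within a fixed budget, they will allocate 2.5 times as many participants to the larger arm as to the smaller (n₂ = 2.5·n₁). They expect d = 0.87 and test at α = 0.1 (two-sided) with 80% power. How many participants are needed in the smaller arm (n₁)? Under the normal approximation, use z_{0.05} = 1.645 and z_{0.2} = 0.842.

n₁ = 12

With allocation ratio k = n₂/n₁ = 2.5, Var(x̄₁−x̄₂) = σ²(1/n₁ + 1/(k·n₁)) = σ²·(k+1)/(k·n₁).
So n₁ = (1 + 1/k)·((z_{α/2} + z_β)/d)² = 1.400 × (2.487/0.87)².
n₁ = 1.400 × 8.17 = 11.4.
Round up: n₁ = 12, giving n₂ = 2.5 × 12 = 30.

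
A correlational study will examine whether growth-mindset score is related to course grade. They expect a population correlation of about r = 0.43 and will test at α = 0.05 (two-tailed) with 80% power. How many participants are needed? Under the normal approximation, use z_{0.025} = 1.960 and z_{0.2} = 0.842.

n = 41

Fisher's z: C = ½·ln((1+r)/(1−r)) = ½·ln(2.5088) = 0.4599.
n = ((z_{α/2} + z_β)/C)² + 3.
(1.960 + 0.842) / 0.4599 = 2.802 / 0.4599 = 6.093.
n = 6.093² + 3 = 37.12 + 3 = 40.1.
Round up.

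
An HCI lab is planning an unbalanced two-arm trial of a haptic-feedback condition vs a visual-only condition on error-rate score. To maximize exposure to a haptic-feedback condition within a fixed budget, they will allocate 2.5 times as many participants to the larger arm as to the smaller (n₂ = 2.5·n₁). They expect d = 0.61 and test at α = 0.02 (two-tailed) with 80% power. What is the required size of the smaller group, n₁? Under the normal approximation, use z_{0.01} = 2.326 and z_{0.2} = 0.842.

n₁ = 38

With allocation ratio k = n₂/n₁ = 2.5, Var(x̄₁−x̄₂) = σ²(1/n₁ + 1/(k·n₁)) = σ²·(k+1)/(k·n₁).
So n₁ = (1 + 1/k)·((z_{α/2} + z_β)/d)² = 1.400 × (3.168/0.61)².
n₁ = 1.400 × 26.97 = 37.8.
Round up: n₁ = 38, giving n₂ = 2.5 × 38 = 95.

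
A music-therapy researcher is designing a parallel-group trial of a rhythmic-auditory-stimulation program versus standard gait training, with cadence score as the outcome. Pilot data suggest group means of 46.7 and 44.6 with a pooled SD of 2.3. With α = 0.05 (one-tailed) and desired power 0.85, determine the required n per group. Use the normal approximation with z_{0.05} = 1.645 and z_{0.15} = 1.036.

Cohen's d = |M₁ − M₂| / SD_pooled = |46.7 − 44.6| / 2.3 = 2.1 / 2.3 = 0.913.
For two independent groups with equal n: n = 2·((z_{α} + z_β) / d)².
z_{α} + z_β = 1.645 + 1.036 = 2.681.
n = 2 × (2.681 / 0.913)² = 2 × 2.936² = 2 × 8.62 = 17.2.
Round up to the next whole participant.

n = 18 per group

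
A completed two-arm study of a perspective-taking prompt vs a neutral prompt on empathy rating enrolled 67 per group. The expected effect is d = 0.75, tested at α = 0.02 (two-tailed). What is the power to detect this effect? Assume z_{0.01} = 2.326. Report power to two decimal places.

For two equal groups, power = Φ(d·√(n/2) − z_{α/2}).
d·√(n/2) = 0.75 × √(67/2) = 0.75 × 5.788 = 4.341.
z_β = 4.341 − 2.326 = 2.015.
Power = Φ(2.015) = 0.978.

power ≈ 0.98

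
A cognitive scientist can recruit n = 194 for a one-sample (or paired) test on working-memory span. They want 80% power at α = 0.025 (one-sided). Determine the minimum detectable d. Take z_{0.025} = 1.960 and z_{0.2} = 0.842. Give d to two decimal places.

For a single sample (or paired design) of n = 194: d_min = (z_{α} + z_β)/√n.
z-sum = 1.960 + 0.842 = 2.802.
d_min = 2.802 / √194 = 2.802 / 13.928 = 0.201.

d_min ≈ 0.20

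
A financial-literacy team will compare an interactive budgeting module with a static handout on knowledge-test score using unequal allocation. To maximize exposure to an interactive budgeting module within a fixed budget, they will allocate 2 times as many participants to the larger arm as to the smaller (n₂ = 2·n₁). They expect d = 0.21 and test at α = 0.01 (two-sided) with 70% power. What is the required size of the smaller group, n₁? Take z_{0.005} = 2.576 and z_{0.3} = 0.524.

n₁ = 327

With allocation ratio k = n₂/n₁ = 2, Var(x̄₁−x̄₂) = σ²(1/n₁ + 1/(k·n₁)) = σ²·(k+1)/(k·n₁).
So n₁ = (1 + 1/k)·((z_{α/2} + z_β)/d)² = 1.500 × (3.100/0.21)².
n₁ = 1.500 × 217.91 = 326.9.
Round up: n₁ = 327, giving n₂ = 2 × 327 = 654.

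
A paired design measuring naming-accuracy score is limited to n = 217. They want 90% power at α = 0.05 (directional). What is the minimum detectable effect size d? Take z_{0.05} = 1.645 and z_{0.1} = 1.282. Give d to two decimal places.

d_min ≈ 0.20

For a single sample (or paired design) of n = 217: d_min = (z_{α} + z_β)/√n.
z-sum = 1.645 + 1.282 = 2.927.
d_min = 2.927 / √217 = 2.927 / 14.731 = 0.199.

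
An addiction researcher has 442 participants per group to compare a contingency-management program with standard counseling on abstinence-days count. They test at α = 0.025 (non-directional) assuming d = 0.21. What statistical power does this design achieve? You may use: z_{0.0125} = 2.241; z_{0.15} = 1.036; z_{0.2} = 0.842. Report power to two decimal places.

power ≈ 0.81

For two equal groups, power = Φ(d·√(n/2) − z_{α/2}).
d·√(n/2) = 0.21 × √(442/2) = 0.21 × 14.866 = 3.122.
z_β = 3.122 − 2.241 = 0.881.
Power = Φ(0.881) = 0.811.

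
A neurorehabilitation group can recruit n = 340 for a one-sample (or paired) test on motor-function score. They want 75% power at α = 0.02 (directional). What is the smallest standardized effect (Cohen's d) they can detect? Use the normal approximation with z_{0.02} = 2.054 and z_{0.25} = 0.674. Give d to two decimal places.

For a single sample (or paired design) of n = 340: d_min = (z_{α} + z_β)/√n.
z-sum = 2.054 + 0.674 = 2.728.
d_min = 2.728 / √340 = 2.728 / 18.439 = 0.148.

d_min ≈ 0.15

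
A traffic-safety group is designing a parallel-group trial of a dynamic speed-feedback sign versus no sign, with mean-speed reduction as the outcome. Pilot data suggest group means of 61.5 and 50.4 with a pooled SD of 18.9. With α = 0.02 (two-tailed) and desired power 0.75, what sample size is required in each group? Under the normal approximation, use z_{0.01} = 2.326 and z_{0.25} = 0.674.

n = 53 per group

Cohen's d = |M₁ − M₂| / SD_pooled = |61.5 − 50.4| / 18.9 = 11.1 / 18.9 = 0.587.
For two independent groups with equal n: n = 2·((z_{α/2} + z_β) / d)².
z_{α/2} + z_β = 2.326 + 0.674 = 3.000.
n = 2 × (3.000 / 0.587)² = 2 × 5.111² = 2 × 26.12 = 52.2.
Round up to the next whole participant.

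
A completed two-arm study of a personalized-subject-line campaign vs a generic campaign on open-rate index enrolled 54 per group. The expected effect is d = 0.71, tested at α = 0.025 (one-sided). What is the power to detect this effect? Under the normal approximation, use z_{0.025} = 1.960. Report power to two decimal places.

For two equal groups, power = Φ(d·√(n/2) − z_{α}).
d·√(n/2) = 0.71 × √(54/2) = 0.71 × 5.196 = 3.689.
z_β = 3.689 − 1.960 = 1.729.
Power = Φ(1.729) = 0.958.

power ≈ 0.96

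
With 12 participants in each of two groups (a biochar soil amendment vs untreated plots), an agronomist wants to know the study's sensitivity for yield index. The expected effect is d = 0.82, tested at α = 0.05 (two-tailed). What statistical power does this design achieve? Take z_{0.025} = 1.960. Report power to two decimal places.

power ≈ 0.52

For two equal groups, power = Φ(d·√(n/2) − z_{α/2}).
d·√(n/2) = 0.82 × √(12/2) = 0.82 × 2.449 = 2.009.
z_β = 2.009 − 1.960 = 0.049.
Power = Φ(0.049) = 0.519.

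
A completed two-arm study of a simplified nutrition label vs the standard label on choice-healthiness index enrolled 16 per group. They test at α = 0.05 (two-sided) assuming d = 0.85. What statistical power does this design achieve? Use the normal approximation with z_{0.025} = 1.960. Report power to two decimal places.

For two equal groups, power = Φ(d·√(n/2) − z_{α/2}).
d·√(n/2) = 0.85 × √(16/2) = 0.85 × 2.828 = 2.404.
z_β = 2.404 − 1.960 = 0.444.
Power = Φ(0.444) = 0.672.

power ≈ 0.67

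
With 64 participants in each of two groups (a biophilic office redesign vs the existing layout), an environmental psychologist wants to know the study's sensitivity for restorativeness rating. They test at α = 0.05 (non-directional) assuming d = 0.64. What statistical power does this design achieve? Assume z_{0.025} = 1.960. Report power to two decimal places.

power ≈ 0.95

For two equal groups, power = Φ(d·√(n/2) − z_{α/2}).
d·√(n/2) = 0.64 × √(64/2) = 0.64 × 5.657 = 3.620.
z_β = 3.620 − 1.960 = 1.660.
Power = Φ(1.660) = 0.952.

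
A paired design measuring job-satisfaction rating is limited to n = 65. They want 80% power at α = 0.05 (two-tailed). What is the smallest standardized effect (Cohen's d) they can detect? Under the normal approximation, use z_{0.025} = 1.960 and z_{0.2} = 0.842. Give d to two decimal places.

For a single sample (or paired design) of n = 65: d_min = (z_{α/2} + z_β)/√n.
z-sum = 1.960 + 0.842 = 2.802.
d_min = 2.802 / √65 = 2.802 / 8.062 = 0.348.

d_min ≈ 0.35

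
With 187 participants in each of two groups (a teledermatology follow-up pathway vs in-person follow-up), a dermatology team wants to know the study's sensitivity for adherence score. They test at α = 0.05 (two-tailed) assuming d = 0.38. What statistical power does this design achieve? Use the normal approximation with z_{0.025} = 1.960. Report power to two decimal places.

power ≈ 0.96

For two equal groups, power = Φ(d·√(n/2) − z_{α/2}).
d·√(n/2) = 0.38 × √(187/2) = 0.38 × 9.670 = 3.674.
z_β = 3.674 − 1.960 = 1.714.
Power = Φ(1.714) = 0.957.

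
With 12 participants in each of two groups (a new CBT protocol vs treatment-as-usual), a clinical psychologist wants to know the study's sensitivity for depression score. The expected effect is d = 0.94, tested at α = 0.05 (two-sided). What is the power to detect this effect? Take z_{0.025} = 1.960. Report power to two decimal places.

power ≈ 0.63

For two equal groups, power = Φ(d·√(n/2) − z_{α/2}).
d·√(n/2) = 0.94 × √(12/2) = 0.94 × 2.449 = 2.303.
z_β = 2.303 − 1.960 = 0.343.
Power = Φ(0.343) = 0.634.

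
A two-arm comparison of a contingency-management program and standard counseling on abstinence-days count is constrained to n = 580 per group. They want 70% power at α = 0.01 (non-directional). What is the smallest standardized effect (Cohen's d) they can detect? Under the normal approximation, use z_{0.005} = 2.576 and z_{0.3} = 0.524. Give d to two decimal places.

For two independent groups of n = 580 each: d_min = (z_{α/2} + z_β)·√(2/n).
z-sum = 2.576 + 0.524 = 3.100.
d_min = 3.100 × √(2/580) = 3.100 × 0.0587 = 0.182.

d_min ≈ 0.18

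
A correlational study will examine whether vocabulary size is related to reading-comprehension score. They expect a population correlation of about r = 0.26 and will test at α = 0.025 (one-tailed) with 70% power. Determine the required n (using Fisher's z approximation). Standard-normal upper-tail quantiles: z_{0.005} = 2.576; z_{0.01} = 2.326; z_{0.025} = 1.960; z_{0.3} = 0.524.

Fisher's z: C = ½·ln((1+r)/(1−r)) = ½·ln(1.7027) = 0.2661.
n = ((z_{α} + z_β)/C)² + 3.
(1.960 + 0.524) / 0.2661 = 2.484 / 0.2661 = 9.335.
n = 9.335² + 3 = 87.14 + 3 = 90.1.
Round up.

n = 91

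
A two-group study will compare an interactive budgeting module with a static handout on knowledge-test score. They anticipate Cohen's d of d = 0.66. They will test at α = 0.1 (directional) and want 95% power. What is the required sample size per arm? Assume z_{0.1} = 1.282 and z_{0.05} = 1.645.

n = 40 per group

For two independent groups with equal n: n = 2·((z_{α} + z_β) / d)².
z_{α} + z_β = 1.282 + 1.645 = 2.927.
n = 2 × (2.927 / 0.66)² = 2 × 4.435² = 2 × 19.67 = 39.3.
Round up to the next whole participant.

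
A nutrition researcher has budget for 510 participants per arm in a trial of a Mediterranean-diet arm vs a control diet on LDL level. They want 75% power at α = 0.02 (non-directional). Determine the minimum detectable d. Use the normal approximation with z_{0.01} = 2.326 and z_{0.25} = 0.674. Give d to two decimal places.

For two independent groups of n = 510 each: d_min = (z_{α/2} + z_β)·√(2/n).
z-sum = 2.326 + 0.674 = 3.000.
d_min = 3.000 × √(2/510) = 3.000 × 0.0626 = 0.188.

d_min ≈ 0.19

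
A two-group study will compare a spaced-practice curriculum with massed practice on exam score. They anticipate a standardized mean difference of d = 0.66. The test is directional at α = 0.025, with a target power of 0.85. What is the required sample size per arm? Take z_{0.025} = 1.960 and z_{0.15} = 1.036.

For two independent groups with equal n: n = 2·((z_{α} + z_β) / d)².
z_{α} + z_β = 1.960 + 1.036 = 2.996.
n = 2 × (2.996 / 0.66)² = 2 × 4.539² = 2 × 20.61 = 41.2.
Round up to the next whole participant.

n = 42 per group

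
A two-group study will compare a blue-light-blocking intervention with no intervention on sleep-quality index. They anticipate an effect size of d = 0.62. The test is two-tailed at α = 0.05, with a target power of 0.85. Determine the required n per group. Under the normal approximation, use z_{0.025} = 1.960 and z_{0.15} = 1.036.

n = 47 per group

For two independent groups with equal n: n = 2·((z_{α/2} + z_β) / d)².
z_{α/2} + z_β = 1.960 + 1.036 = 2.996.
n = 2 × (2.996 / 0.62)² = 2 × 4.832² = 2 × 23.35 = 46.7.
Round up to the next whole participant.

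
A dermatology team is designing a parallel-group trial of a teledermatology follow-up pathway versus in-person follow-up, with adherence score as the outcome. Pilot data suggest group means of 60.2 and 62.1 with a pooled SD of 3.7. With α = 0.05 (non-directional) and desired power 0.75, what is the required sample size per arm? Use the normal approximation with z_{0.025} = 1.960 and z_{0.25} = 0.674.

n = 53 per group

Cohen's d = |M₁ − M₂| / SD_pooled = |60.2 − 62.1| / 3.7 = 1.9 / 3.7 = 0.514.
For two independent groups with equal n: n = 2·((z_{α/2} + z_β) / d)².
z_{α/2} + z_β = 1.960 + 0.674 = 2.634.
n = 2 × (2.634 / 0.514)² = 2 × 5.125² = 2 × 26.26 = 52.5.
Round up to the next whole participant.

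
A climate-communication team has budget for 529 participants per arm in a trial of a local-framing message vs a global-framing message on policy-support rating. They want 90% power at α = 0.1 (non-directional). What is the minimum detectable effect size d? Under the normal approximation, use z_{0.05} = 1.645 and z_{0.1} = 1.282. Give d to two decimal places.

For two independent groups of n = 529 each: d_min = (z_{α/2} + z_β)·√(2/n).
z-sum = 1.645 + 1.282 = 2.927.
d_min = 2.927 × √(2/529) = 2.927 × 0.0615 = 0.180.

d_min ≈ 0.18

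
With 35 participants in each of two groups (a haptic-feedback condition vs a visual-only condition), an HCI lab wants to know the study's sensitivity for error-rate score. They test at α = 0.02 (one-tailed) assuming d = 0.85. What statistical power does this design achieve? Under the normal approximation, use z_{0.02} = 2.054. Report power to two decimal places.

For two equal groups, power = Φ(d·√(n/2) − z_{α}).
d·√(n/2) = 0.85 × √(35/2) = 0.85 × 4.183 = 3.556.
z_β = 3.556 − 2.054 = 1.502.
Power = Φ(1.502) = 0.933.

power ≈ 0.93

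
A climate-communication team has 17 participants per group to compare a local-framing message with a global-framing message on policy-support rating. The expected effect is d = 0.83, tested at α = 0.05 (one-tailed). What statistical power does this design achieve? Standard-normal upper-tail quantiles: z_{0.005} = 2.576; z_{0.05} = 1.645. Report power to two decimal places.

For two equal groups, power = Φ(d·√(n/2) − z_{α}).
d·√(n/2) = 0.83 × √(17/2) = 0.83 × 2.915 = 2.420.
z_β = 2.420 − 1.645 = 0.775.
Power = Φ(0.775) = 0.781.

power ≈ 0.78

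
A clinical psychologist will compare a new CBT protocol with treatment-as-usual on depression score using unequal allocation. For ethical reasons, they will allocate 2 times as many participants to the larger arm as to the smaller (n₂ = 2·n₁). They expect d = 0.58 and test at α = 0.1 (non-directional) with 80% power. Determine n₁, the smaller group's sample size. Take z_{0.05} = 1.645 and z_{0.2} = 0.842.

n₁ = 28

With allocation ratio k = n₂/n₁ = 2, Var(x̄₁−x̄₂) = σ²(1/n₁ + 1/(k·n₁)) = σ²·(k+1)/(k·n₁).
So n₁ = (1 + 1/k)·((z_{α/2} + z_β)/d)² = 1.500 × (2.487/0.58)².
n₁ = 1.500 × 18.39 = 27.6.
Round up: n₁ = 28, giving n₂ = 2 × 28 = 56.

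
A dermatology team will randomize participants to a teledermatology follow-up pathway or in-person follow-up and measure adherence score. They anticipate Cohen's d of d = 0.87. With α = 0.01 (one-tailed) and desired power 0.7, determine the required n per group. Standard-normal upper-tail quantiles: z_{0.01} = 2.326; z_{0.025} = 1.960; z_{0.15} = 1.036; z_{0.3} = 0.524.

For two independent groups with equal n: n = 2·((z_{α} + z_β) / d)².
z_{α} + z_β = 2.326 + 0.524 = 2.850.
n = 2 × (2.850 / 0.87)² = 2 × 3.276² = 2 × 10.73 = 21.5.
Round up to the next whole participant.

n = 22 per group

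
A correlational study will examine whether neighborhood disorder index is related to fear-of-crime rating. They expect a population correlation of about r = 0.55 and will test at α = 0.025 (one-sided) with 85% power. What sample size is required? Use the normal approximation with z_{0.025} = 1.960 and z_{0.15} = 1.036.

Fisher's z: C = ½·ln((1+r)/(1−r)) = ½·ln(3.4444) = 0.6184.
n = ((z_{α} + z_β)/C)² + 3.
(1.960 + 1.036) / 0.6184 = 2.996 / 0.6184 = 4.845.
n = 4.845² + 3 = 23.47 + 3 = 26.5.
Round up.

n = 27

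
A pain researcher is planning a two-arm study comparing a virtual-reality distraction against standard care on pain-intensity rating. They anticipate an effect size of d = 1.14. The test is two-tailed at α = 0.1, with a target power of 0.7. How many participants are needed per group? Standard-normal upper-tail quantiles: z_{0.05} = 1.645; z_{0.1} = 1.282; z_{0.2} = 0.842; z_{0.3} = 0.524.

For two independent groups with equal n: n = 2·((z_{α/2} + z_β) / d)².
z_{α/2} + z_β = 1.645 + 0.524 = 2.169.
n = 2 × (2.169 / 1.14)² = 2 × 1.903² = 2 × 3.62 = 7.2.
Round up to the next whole participant.

n = 8 per group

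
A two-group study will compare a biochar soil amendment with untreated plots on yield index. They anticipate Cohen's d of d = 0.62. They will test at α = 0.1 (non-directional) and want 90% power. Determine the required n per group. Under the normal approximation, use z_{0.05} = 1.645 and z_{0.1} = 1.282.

For two independent groups with equal n: n = 2·((z_{α/2} + z_β) / d)².
z_{α/2} + z_β = 1.645 + 1.282 = 2.927.
n = 2 × (2.927 / 0.62)² = 2 × 4.721² = 2 × 22.29 = 44.6.
Round up to the next whole participant.

n = 45 per group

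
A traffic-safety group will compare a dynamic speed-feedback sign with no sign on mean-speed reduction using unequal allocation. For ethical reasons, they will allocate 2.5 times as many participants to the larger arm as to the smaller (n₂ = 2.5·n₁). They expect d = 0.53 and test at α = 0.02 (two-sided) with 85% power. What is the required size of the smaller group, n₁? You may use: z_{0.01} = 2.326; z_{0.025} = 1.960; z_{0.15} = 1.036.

With allocation ratio k = n₂/n₁ = 2.5, Var(x̄₁−x̄₂) = σ²(1/n₁ + 1/(k·n₁)) = σ²·(k+1)/(k·n₁).
So n₁ = (1 + 1/k)·((z_{α/2} + z_β)/d)² = 1.400 × (3.362/0.53)².
n₁ = 1.400 × 40.24 = 56.3.
Round up: n₁ = 57, giving n₂ = ⌈2.5 × 57⌉ = ⌈142.5⌉ = 143.

n₁ = 57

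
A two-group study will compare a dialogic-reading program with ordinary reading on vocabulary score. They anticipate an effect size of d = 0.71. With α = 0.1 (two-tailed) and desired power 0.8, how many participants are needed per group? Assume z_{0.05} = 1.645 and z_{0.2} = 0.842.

For two independent groups with equal n: n = 2·((z_{α/2} + z_β) / d)².
z_{α/2} + z_β = 1.645 + 0.842 = 2.487.
n = 2 × (2.487 / 0.71)² = 2 × 3.503² = 2 × 12.27 = 24.5.
Round up to the next whole participant.

n = 25 per group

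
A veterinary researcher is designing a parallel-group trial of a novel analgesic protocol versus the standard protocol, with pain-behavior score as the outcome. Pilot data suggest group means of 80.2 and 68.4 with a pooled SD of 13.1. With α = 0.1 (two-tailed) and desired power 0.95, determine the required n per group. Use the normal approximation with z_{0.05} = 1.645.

n = 27 per group

Cohen's d = |M₁ − M₂| / SD_pooled = |80.2 − 68.4| / 13.1 = 11.8 / 13.1 = 0.901.
For two independent groups with equal n: n = 2·((z_{α/2} + z_β) / d)².
z_{α/2} + z_β = 1.645 + 1.645 = 3.290.
n = 2 × (3.290 / 0.901)² = 2 × 3.651² = 2 × 13.33 = 26.7.
Round up to the next whole participant.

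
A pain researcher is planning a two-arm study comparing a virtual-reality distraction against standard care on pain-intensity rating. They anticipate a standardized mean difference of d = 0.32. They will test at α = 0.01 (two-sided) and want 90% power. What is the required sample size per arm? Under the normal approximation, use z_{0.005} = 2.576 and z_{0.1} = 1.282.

For two independent groups with equal n: n = 2·((z_{α/2} + z_β) / d)².
z_{α/2} + z_β = 2.576 + 1.282 = 3.858.
n = 2 × (3.858 / 0.32)² = 2 × 12.056² = 2 × 145.35 = 290.7.
Round up to the next whole participant.

n = 291 per group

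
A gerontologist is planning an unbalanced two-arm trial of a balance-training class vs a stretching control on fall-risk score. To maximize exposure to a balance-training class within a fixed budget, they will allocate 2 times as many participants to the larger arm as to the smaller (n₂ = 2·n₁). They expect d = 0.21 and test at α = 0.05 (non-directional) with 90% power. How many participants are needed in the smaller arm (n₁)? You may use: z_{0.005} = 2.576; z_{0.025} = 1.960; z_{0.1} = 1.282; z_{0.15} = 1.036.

n₁ = 358

With allocation ratio k = n₂/n₁ = 2, Var(x̄₁−x̄₂) = σ²(1/n₁ + 1/(k·n₁)) = σ²·(k+1)/(k·n₁).
So n₁ = (1 + 1/k)·((z_{α/2} + z_β)/d)² = 1.500 × (3.242/0.21)².
n₁ = 1.500 × 238.33 = 357.5.
Round up: n₁ = 358, giving n₂ = 2 × 358 = 716.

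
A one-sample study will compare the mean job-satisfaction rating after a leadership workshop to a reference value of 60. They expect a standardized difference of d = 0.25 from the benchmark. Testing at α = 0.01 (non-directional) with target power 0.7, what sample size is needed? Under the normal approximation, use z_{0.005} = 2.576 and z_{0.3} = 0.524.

For a one-sample test: n = ((z_{α/2} + z_β) / d)².
z_{α/2} + z_β = 2.576 + 0.524 = 3.100.
n = (3.100 / 0.25)² = 12.400² = 153.76.
Round up.

n = 154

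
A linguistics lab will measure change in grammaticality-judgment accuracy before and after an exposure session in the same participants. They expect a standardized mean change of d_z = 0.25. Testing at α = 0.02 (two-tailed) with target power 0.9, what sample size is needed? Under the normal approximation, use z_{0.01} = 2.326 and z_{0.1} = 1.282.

n = 209 pairs

For a paired (one-sample on differences) test: n = ((z_{α/2} + z_β) / d)².
z_{α/2} + z_β = 2.326 + 1.282 = 3.608.
n = (3.608 / 0.25)² = 14.432² = 208.28.
Round up.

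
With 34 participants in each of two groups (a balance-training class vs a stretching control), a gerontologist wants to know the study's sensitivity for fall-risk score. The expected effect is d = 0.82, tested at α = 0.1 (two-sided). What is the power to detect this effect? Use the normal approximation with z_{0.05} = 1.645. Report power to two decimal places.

For two equal groups, power = Φ(d·√(n/2) − z_{α/2}).
d·√(n/2) = 0.82 × √(34/2) = 0.82 × 4.123 = 3.381.
z_β = 3.381 − 1.645 = 1.736.
Power = Φ(1.736) = 0.959.

power ≈ 0.96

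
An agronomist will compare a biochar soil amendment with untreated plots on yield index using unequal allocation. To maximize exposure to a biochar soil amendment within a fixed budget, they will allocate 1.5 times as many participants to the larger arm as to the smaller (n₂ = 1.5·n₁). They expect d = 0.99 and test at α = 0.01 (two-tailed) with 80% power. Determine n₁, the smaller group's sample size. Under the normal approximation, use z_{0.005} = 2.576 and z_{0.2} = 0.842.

With allocation ratio k = n₂/n₁ = 1.5, Var(x̄₁−x̄₂) = σ²(1/n₁ + 1/(k·n₁)) = σ²·(k+1)/(k·n₁).
So n₁ = (1 + 1/k)·((z_{α/2} + z_β)/d)² = 1.667 × (3.418/0.99)².
n₁ = 1.667 × 11.92 = 19.9.
Round up: n₁ = 20, giving n₂ = 1.5 × 20 = 30.

n₁ = 20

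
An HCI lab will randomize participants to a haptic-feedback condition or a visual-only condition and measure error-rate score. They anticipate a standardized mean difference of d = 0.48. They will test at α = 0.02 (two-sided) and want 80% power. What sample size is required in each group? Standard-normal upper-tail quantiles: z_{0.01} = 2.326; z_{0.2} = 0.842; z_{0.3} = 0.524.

For two independent groups with equal n: n = 2·((z_{α/2} + z_β) / d)².
z_{α/2} + z_β = 2.326 + 0.842 = 3.168.
n = 2 × (3.168 / 0.48)² = 2 × 6.600² = 2 × 43.56 = 87.1.
Round up to the next whole participant.

n = 88 per group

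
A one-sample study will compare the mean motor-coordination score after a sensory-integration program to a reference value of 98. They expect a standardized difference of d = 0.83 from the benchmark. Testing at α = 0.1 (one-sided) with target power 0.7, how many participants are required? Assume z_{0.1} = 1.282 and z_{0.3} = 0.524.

n = 5

For a one-sample test: n = ((z_{α} + z_β) / d)².
z_{α} + z_β = 1.282 + 0.524 = 1.806.
n = (1.806 / 0.83)² = 2.176² = 4.73.
Round up.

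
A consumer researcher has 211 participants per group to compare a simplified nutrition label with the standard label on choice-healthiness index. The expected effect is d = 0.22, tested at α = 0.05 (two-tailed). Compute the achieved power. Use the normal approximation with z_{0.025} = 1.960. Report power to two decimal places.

power ≈ 0.62

For two equal groups, power = Φ(d·√(n/2) − z_{α/2}).
d·√(n/2) = 0.22 × √(211/2) = 0.22 × 10.271 = 2.260.
z_β = 2.260 − 1.960 = 0.300.
Power = Φ(0.300) = 0.618.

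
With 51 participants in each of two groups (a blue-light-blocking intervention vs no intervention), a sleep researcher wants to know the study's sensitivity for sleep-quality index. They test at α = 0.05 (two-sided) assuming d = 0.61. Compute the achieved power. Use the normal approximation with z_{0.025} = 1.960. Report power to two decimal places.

power ≈ 0.87

For two equal groups, power = Φ(d·√(n/2) − z_{α/2}).
d·√(n/2) = 0.61 × √(51/2) = 0.61 × 5.050 = 3.080.
z_β = 3.080 − 1.960 = 1.120.
Power = Φ(1.120) = 0.869.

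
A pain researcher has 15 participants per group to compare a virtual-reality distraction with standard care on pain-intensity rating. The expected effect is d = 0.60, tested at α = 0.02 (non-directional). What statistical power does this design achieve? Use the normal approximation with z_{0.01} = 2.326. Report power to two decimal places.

power ≈ 0.25

For two equal groups, power = Φ(d·√(n/2) − z_{α/2}).
d·√(n/2) = 0.60 × √(15/2) = 0.60 × 2.739 = 1.643.
z_β = 1.643 − 2.326 = -0.683.
Power = Φ(-0.683) = 0.247.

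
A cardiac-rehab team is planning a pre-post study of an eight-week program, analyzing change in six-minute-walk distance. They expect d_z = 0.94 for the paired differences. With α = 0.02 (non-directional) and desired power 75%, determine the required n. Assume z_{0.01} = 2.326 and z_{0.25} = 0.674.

For a paired (one-sample on differences) test: n = ((z_{α/2} + z_β) / d)².
z_{α/2} + z_β = 2.326 + 0.674 = 3.000.
n = (3.000 / 0.94)² = 3.191² = 10.19.
Round up.

n = 11 pairs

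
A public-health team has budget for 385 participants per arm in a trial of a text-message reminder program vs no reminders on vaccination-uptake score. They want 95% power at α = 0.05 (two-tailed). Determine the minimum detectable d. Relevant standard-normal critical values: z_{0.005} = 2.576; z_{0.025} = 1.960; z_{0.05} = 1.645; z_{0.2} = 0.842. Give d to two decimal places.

For two independent groups of n = 385 each: d_min = (z_{α/2} + z_β)·√(2/n).
z-sum = 1.960 + 1.645 = 3.605.
d_min = 3.605 × √(2/385) = 3.605 × 0.0721 = 0.260.

d_min ≈ 0.26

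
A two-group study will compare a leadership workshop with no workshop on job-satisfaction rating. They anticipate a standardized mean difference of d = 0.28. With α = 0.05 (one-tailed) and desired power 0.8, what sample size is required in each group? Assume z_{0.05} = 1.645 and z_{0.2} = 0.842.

For two independent groups with equal n: n = 2·((z_{α} + z_β) / d)².
z_{α} + z_β = 1.645 + 0.842 = 2.487.
n = 2 × (2.487 / 0.28)² = 2 × 8.882² = 2 × 78.89 = 157.8.
Round up to the next whole participant.

n = 158 per group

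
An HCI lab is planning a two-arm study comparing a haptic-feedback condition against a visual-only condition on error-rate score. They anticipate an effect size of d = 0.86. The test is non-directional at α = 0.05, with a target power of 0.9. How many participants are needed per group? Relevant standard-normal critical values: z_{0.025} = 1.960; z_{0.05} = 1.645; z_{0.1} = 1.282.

n = 29 per group

For two independent groups with equal n: n = 2·((z_{α/2} + z_β) / d)².
z_{α/2} + z_β = 1.960 + 1.282 = 3.242.
n = 2 × (3.242 / 0.86)² = 2 × 3.770² = 2 × 14.21 = 28.4.
Round up to the next whole participant.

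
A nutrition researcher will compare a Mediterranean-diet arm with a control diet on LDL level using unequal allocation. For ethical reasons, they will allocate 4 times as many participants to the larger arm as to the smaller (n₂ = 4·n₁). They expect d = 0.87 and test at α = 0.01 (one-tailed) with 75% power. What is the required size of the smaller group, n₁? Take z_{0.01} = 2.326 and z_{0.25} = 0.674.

n₁ = 15

With allocation ratio k = n₂/n₁ = 4, Var(x̄₁−x̄₂) = σ²(1/n₁ + 1/(k·n₁)) = σ²·(k+1)/(k·n₁).
So n₁ = (1 + 1/k)·((z_{α} + z_β)/d)² = 1.250 × (3.000/0.87)².
n₁ = 1.250 × 11.89 = 14.9.
Round up: n₁ = 15, giving n₂ = 4 × 15 = 60.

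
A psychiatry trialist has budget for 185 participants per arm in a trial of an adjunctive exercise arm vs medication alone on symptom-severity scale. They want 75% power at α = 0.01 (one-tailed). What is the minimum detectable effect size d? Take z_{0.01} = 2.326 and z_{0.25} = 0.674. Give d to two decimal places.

d_min ≈ 0.31

For two independent groups of n = 185 each: d_min = (z_{α} + z_β)·√(2/n).
z-sum = 2.326 + 0.674 = 3.000.
d_min = 3.000 × √(2/185) = 3.000 × 0.1040 = 0.312.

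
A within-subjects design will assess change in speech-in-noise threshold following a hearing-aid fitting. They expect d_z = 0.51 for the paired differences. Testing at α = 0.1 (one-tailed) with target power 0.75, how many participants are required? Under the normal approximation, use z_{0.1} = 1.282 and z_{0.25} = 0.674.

n = 15 pairs

For a paired (one-sample on differences) test: n = ((z_{α} + z_β) / d)².
z_{α} + z_β = 1.282 + 0.674 = 1.956.
n = (1.956 / 0.51)² = 3.835² = 14.71.
Round up.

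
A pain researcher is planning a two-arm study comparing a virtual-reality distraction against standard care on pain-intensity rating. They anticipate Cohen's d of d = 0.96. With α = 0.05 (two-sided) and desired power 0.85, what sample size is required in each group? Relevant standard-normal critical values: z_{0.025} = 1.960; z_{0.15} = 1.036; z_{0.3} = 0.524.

For two independent groups with equal n: n = 2·((z_{α/2} + z_β) / d)².
z_{α/2} + z_β = 1.960 + 1.036 = 2.996.
n = 2 × (2.996 / 0.96)² = 2 × 3.121² = 2 × 9.74 = 19.5.
Round up to the next whole participant.

n = 20 per group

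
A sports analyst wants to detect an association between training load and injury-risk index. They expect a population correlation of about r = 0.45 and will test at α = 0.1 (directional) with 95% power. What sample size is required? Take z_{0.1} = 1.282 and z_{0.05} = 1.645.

Fisher's z: C = ½·ln((1+r)/(1−r)) = ½·ln(2.6364) = 0.4847.
n = ((z_{α} + z_β)/C)² + 3.
(1.282 + 1.645) / 0.4847 = 2.927 / 0.4847 = 6.039.
n = 6.039² + 3 = 36.47 + 3 = 39.5.
Round up.

n = 40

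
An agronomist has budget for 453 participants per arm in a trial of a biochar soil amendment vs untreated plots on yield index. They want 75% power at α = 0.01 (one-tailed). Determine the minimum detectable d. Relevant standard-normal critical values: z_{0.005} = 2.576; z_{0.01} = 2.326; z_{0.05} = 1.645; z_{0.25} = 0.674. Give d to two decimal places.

d_min ≈ 0.20

For two independent groups of n = 453 each: d_min = (z_{α} + z_β)·√(2/n).
z-sum = 2.326 + 0.674 = 3.000.
d_min = 3.000 × √(2/453) = 3.000 × 0.0664 = 0.199.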